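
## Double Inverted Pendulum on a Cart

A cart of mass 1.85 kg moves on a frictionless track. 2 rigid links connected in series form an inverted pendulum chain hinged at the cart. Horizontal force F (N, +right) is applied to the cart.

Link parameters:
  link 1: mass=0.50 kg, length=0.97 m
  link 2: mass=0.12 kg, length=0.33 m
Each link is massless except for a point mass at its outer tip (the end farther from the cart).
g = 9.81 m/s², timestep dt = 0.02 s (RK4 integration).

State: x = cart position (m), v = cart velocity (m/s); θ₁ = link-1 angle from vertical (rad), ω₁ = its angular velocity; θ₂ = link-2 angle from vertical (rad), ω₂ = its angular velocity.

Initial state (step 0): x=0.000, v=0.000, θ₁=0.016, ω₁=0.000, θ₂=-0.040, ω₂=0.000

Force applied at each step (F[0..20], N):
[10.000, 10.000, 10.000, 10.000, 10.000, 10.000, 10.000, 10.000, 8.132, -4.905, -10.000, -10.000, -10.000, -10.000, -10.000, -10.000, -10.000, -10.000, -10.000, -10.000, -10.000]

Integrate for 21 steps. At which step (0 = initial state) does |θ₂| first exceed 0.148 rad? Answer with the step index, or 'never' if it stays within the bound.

apply F[0]=+10.000 → step 1: x=0.001, v=0.107, θ₁=0.015, ω₁=-0.104, θ₂=-0.040, ω₂=-0.041
apply F[1]=+10.000 → step 2: x=0.004, v=0.214, θ₁=0.012, ω₁=-0.210, θ₂=-0.042, ω₂=-0.082
apply F[2]=+10.000 → step 3: x=0.010, v=0.322, θ₁=0.007, ω₁=-0.316, θ₂=-0.044, ω₂=-0.120
apply F[3]=+10.000 → step 4: x=0.017, v=0.430, θ₁=-0.001, ω₁=-0.424, θ₂=-0.046, ω₂=-0.155
apply F[4]=+10.000 → step 5: x=0.027, v=0.538, θ₁=-0.010, ω₁=-0.535, θ₂=-0.050, ω₂=-0.185
apply F[5]=+10.000 → step 6: x=0.039, v=0.647, θ₁=-0.022, ω₁=-0.649, θ₂=-0.054, ω₂=-0.211
apply F[6]=+10.000 → step 7: x=0.053, v=0.757, θ₁=-0.036, ω₁=-0.767, θ₂=-0.058, ω₂=-0.229
apply F[7]=+10.000 → step 8: x=0.069, v=0.868, θ₁=-0.053, ω₁=-0.890, θ₂=-0.063, ω₂=-0.240
apply F[8]=+8.132 → step 9: x=0.087, v=0.959, θ₁=-0.072, ω₁=-0.996, θ₂=-0.068, ω₂=-0.242
apply F[9]=-4.905 → step 10: x=0.106, v=0.911, θ₁=-0.091, ω₁=-0.964, θ₂=-0.073, ω₂=-0.234
apply F[10]=-10.000 → step 11: x=0.123, v=0.810, θ₁=-0.110, ω₁=-0.881, θ₂=-0.077, ω₂=-0.216
apply F[11]=-10.000 → step 12: x=0.138, v=0.709, θ₁=-0.127, ω₁=-0.804, θ₂=-0.081, ω₂=-0.187
apply F[12]=-10.000 → step 13: x=0.152, v=0.610, θ₁=-0.142, ω₁=-0.732, θ₂=-0.084, ω₂=-0.149
apply F[13]=-10.000 → step 14: x=0.163, v=0.512, θ₁=-0.156, ω₁=-0.665, θ₂=-0.087, ω₂=-0.102
apply F[14]=-10.000 → step 15: x=0.172, v=0.414, θ₁=-0.169, ω₁=-0.603, θ₂=-0.088, ω₂=-0.045
apply F[15]=-10.000 → step 16: x=0.179, v=0.318, θ₁=-0.180, ω₁=-0.544, θ₂=-0.089, ω₂=0.020
apply F[16]=-10.000 → step 17: x=0.185, v=0.223, θ₁=-0.191, ω₁=-0.490, θ₂=-0.088, ω₂=0.095
apply F[17]=-10.000 → step 18: x=0.188, v=0.128, θ₁=-0.200, ω₁=-0.439, θ₂=-0.085, ω₂=0.179
apply F[18]=-10.000 → step 19: x=0.190, v=0.034, θ₁=-0.208, ω₁=-0.391, θ₂=-0.080, ω₂=0.273
apply F[19]=-10.000 → step 20: x=0.190, v=-0.060, θ₁=-0.215, ω₁=-0.346, θ₂=-0.074, ω₂=0.378
apply F[20]=-10.000 → step 21: x=0.187, v=-0.152, θ₁=-0.222, ω₁=-0.304, θ₂=-0.065, ω₂=0.494
max |θ₂| = 0.089 ≤ 0.148 over all 22 states.

Answer: never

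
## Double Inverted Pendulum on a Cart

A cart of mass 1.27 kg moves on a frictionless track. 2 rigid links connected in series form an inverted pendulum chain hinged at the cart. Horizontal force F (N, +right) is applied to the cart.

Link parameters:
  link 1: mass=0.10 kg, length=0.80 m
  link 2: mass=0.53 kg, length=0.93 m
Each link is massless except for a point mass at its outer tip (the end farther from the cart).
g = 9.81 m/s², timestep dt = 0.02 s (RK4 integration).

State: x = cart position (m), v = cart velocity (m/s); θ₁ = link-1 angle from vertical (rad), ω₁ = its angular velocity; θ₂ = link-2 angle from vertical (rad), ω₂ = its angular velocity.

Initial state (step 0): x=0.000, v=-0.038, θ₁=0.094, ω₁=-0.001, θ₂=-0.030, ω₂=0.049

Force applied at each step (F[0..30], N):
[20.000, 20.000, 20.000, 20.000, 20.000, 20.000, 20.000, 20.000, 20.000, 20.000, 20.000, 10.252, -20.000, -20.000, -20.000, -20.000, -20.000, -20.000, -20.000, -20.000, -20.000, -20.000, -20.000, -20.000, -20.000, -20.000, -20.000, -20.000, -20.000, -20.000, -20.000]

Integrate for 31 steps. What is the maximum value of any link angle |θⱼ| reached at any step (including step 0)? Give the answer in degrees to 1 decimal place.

apply F[0]=+20.000 → step 1: x=0.002, v=0.267, θ₁=0.092, ω₁=-0.191, θ₂=-0.031, ω₂=-0.124
apply F[1]=+20.000 → step 2: x=0.011, v=0.573, θ₁=0.086, ω₁=-0.386, θ₂=-0.035, ω₂=-0.292
apply F[2]=+20.000 → step 3: x=0.025, v=0.880, θ₁=0.077, ω₁=-0.591, θ₂=-0.042, ω₂=-0.454
apply F[3]=+20.000 → step 4: x=0.046, v=1.188, θ₁=0.063, ω₁=-0.812, θ₂=-0.053, ω₂=-0.606
apply F[4]=+20.000 → step 5: x=0.073, v=1.499, θ₁=0.044, ω₁=-1.054, θ₂=-0.067, ω₂=-0.743
apply F[5]=+20.000 → step 6: x=0.106, v=1.811, θ₁=0.020, ω₁=-1.322, θ₂=-0.083, ω₂=-0.862
apply F[6]=+20.000 → step 7: x=0.145, v=2.125, θ₁=-0.009, ω₁=-1.623, θ₂=-0.101, ω₂=-0.957
apply F[7]=+20.000 → step 8: x=0.191, v=2.442, θ₁=-0.045, ω₁=-1.961, θ₂=-0.121, ω₂=-1.023
apply F[8]=+20.000 → step 9: x=0.243, v=2.759, θ₁=-0.088, ω₁=-2.339, θ₂=-0.142, ω₂=-1.060
apply F[9]=+20.000 → step 10: x=0.301, v=3.076, θ₁=-0.139, ω₁=-2.750, θ₂=-0.163, ω₂=-1.071
apply F[10]=+20.000 → step 11: x=0.366, v=3.390, θ₁=-0.198, ω₁=-3.177, θ₂=-0.184, ω₂=-1.071
apply F[11]=+10.252 → step 12: x=0.435, v=3.547, θ₁=-0.264, ω₁=-3.414, θ₂=-0.206, ω₂=-1.081
apply F[12]=-20.000 → step 13: x=0.503, v=3.244, θ₁=-0.330, ω₁=-3.167, θ₂=-0.227, ω₂=-1.035
apply F[13]=-20.000 → step 14: x=0.565, v=2.949, θ₁=-0.391, ω₁=-2.997, θ₂=-0.247, ω₂=-0.941
apply F[14]=-20.000 → step 15: x=0.621, v=2.660, θ₁=-0.450, ω₁=-2.903, θ₂=-0.264, ω₂=-0.799
apply F[15]=-20.000 → step 16: x=0.672, v=2.376, θ₁=-0.508, ω₁=-2.877, θ₂=-0.279, ω₂=-0.612
apply F[16]=-20.000 → step 17: x=0.716, v=2.094, θ₁=-0.565, ω₁=-2.909, θ₂=-0.289, ω₂=-0.389
apply F[17]=-20.000 → step 18: x=0.755, v=1.813, θ₁=-0.624, ω₁=-2.985, θ₂=-0.294, ω₂=-0.142
apply F[18]=-20.000 → step 19: x=0.789, v=1.531, θ₁=-0.685, ω₁=-3.091, θ₂=-0.294, ω₂=0.116
apply F[19]=-20.000 → step 20: x=0.817, v=1.246, θ₁=-0.748, ω₁=-3.212, θ₂=-0.289, ω₂=0.373
apply F[20]=-20.000 → step 21: x=0.839, v=0.957, θ₁=-0.814, ω₁=-3.337, θ₂=-0.279, ω₂=0.618
apply F[21]=-20.000 → step 22: x=0.855, v=0.665, θ₁=-0.882, ω₁=-3.458, θ₂=-0.265, ω₂=0.843
apply F[22]=-20.000 → step 23: x=0.865, v=0.369, θ₁=-0.952, ω₁=-3.573, θ₂=-0.246, ω₂=1.045
apply F[23]=-20.000 → step 24: x=0.870, v=0.070, θ₁=-1.024, ω₁=-3.680, θ₂=-0.223, ω₂=1.221
apply F[24]=-20.000 → step 25: x=0.868, v=-0.232, θ₁=-1.099, ω₁=-3.784, θ₂=-0.197, ω₂=1.373
apply F[25]=-20.000 → step 26: x=0.860, v=-0.536, θ₁=-1.176, ω₁=-3.886, θ₂=-0.168, ω₂=1.501
apply F[26]=-20.000 → step 27: x=0.846, v=-0.843, θ₁=-1.254, ω₁=-3.991, θ₂=-0.137, ω₂=1.606
apply F[27]=-20.000 → step 28: x=0.827, v=-1.152, θ₁=-1.335, ω₁=-4.104, θ₂=-0.104, ω₂=1.687
apply F[28]=-20.000 → step 29: x=0.800, v=-1.462, θ₁=-1.419, ω₁=-4.230, θ₂=-0.070, ω₂=1.745
apply F[29]=-20.000 → step 30: x=0.768, v=-1.775, θ₁=-1.505, ω₁=-4.376, θ₂=-0.035, ω₂=1.776
apply F[30]=-20.000 → step 31: x=0.729, v=-2.090, θ₁=-1.594, ω₁=-4.551, θ₂=0.001, ω₂=1.775
Max |angle| over trajectory = 1.594 rad = 91.3°.

Answer: 91.3°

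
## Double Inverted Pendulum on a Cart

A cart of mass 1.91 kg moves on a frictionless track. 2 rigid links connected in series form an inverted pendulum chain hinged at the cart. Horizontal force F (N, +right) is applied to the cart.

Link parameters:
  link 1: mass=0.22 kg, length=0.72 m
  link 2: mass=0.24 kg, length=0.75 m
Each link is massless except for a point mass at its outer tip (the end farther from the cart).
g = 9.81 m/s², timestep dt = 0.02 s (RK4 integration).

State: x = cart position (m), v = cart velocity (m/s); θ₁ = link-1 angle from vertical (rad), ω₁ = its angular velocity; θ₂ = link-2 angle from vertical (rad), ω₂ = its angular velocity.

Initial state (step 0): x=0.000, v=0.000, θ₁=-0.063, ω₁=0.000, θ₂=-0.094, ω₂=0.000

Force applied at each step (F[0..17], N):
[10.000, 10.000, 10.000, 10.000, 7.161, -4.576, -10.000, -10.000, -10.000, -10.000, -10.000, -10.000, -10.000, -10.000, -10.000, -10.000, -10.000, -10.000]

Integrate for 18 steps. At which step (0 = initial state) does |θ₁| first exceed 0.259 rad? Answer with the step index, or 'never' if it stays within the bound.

apply F[0]=+10.000 → step 1: x=0.001, v=0.108, θ₁=-0.065, ω₁=-0.158, θ₂=-0.094, ω₂=-0.016
apply F[1]=+10.000 → step 2: x=0.004, v=0.215, θ₁=-0.069, ω₁=-0.317, θ₂=-0.095, ω₂=-0.031
apply F[2]=+10.000 → step 3: x=0.010, v=0.323, θ₁=-0.077, ω₁=-0.481, θ₂=-0.095, ω₂=-0.042
apply F[3]=+10.000 → step 4: x=0.017, v=0.432, θ₁=-0.089, ω₁=-0.649, θ₂=-0.096, ω₂=-0.049
apply F[4]=+7.161 → step 5: x=0.027, v=0.511, θ₁=-0.103, ω₁=-0.784, θ₂=-0.097, ω₂=-0.049
apply F[5]=-4.576 → step 6: x=0.036, v=0.468, θ₁=-0.118, ω₁=-0.759, θ₂=-0.098, ω₂=-0.042
apply F[6]=-10.000 → step 7: x=0.045, v=0.369, θ₁=-0.133, ω₁=-0.665, θ₂=-0.099, ω₂=-0.027
apply F[7]=-10.000 → step 8: x=0.051, v=0.271, θ₁=-0.145, ω₁=-0.581, θ₂=-0.099, ω₂=-0.005
apply F[8]=-10.000 → step 9: x=0.056, v=0.174, θ₁=-0.156, ω₁=-0.504, θ₂=-0.099, ω₂=0.024
apply F[9]=-10.000 → step 10: x=0.058, v=0.077, θ₁=-0.165, ω₁=-0.434, θ₂=-0.098, ω₂=0.060
apply F[10]=-10.000 → step 11: x=0.059, v=-0.019, θ₁=-0.173, ω₁=-0.370, θ₂=-0.097, ω₂=0.101
apply F[11]=-10.000 → step 12: x=0.057, v=-0.115, θ₁=-0.180, ω₁=-0.312, θ₂=-0.094, ω₂=0.148
apply F[12]=-10.000 → step 13: x=0.054, v=-0.211, θ₁=-0.186, ω₁=-0.259, θ₂=-0.091, ω₂=0.200
apply F[13]=-10.000 → step 14: x=0.049, v=-0.306, θ₁=-0.190, ω₁=-0.211, θ₂=-0.086, ω₂=0.257
apply F[14]=-10.000 → step 15: x=0.042, v=-0.401, θ₁=-0.194, ω₁=-0.167, θ₂=-0.080, ω₂=0.320
apply F[15]=-10.000 → step 16: x=0.033, v=-0.496, θ₁=-0.197, ω₁=-0.127, θ₂=-0.073, ω₂=0.388
apply F[16]=-10.000 → step 17: x=0.022, v=-0.591, θ₁=-0.199, ω₁=-0.091, θ₂=-0.065, ω₂=0.462
apply F[17]=-10.000 → step 18: x=0.009, v=-0.686, θ₁=-0.201, ω₁=-0.059, θ₂=-0.055, ω₂=0.542
max |θ₁| = 0.201 ≤ 0.259 over all 19 states.

Answer: never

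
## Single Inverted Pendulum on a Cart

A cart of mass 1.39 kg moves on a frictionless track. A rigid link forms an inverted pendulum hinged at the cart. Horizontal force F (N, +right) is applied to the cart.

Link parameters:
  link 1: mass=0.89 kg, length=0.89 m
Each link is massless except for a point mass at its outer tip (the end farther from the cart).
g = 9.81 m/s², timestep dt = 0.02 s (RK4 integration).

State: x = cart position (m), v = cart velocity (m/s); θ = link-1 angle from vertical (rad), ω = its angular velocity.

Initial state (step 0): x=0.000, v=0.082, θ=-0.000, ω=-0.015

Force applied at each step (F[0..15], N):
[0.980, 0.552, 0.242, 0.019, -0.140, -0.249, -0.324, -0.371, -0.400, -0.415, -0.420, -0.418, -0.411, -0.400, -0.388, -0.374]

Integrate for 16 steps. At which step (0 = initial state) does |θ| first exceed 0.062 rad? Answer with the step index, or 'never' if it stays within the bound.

apply F[0]=+0.980 → step 1: x=0.002, v=0.096, θ=-0.000, ω=-0.031
apply F[1]=+0.552 → step 2: x=0.004, v=0.104, θ=-0.001, ω=-0.040
apply F[2]=+0.242 → step 3: x=0.006, v=0.108, θ=-0.002, ω=-0.045
apply F[3]=+0.019 → step 4: x=0.008, v=0.108, θ=-0.003, ω=-0.046
apply F[4]=-0.140 → step 5: x=0.010, v=0.107, θ=-0.004, ω=-0.045
apply F[5]=-0.249 → step 6: x=0.012, v=0.104, θ=-0.005, ω=-0.042
apply F[6]=-0.324 → step 7: x=0.014, v=0.100, θ=-0.006, ω=-0.039
apply F[7]=-0.371 → step 8: x=0.016, v=0.095, θ=-0.006, ω=-0.035
apply F[8]=-0.400 → step 9: x=0.018, v=0.090, θ=-0.007, ω=-0.031
apply F[9]=-0.415 → step 10: x=0.020, v=0.085, θ=-0.007, ω=-0.027
apply F[10]=-0.420 → step 11: x=0.022, v=0.080, θ=-0.008, ω=-0.023
apply F[11]=-0.418 → step 12: x=0.023, v=0.075, θ=-0.008, ω=-0.019
apply F[12]=-0.411 → step 13: x=0.025, v=0.070, θ=-0.009, ω=-0.016
apply F[13]=-0.400 → step 14: x=0.026, v=0.066, θ=-0.009, ω=-0.012
apply F[14]=-0.388 → step 15: x=0.027, v=0.061, θ=-0.009, ω=-0.009
apply F[15]=-0.374 → step 16: x=0.028, v=0.057, θ=-0.009, ω=-0.007
max |θ| = 0.009 ≤ 0.062 over all 17 states.

Answer: never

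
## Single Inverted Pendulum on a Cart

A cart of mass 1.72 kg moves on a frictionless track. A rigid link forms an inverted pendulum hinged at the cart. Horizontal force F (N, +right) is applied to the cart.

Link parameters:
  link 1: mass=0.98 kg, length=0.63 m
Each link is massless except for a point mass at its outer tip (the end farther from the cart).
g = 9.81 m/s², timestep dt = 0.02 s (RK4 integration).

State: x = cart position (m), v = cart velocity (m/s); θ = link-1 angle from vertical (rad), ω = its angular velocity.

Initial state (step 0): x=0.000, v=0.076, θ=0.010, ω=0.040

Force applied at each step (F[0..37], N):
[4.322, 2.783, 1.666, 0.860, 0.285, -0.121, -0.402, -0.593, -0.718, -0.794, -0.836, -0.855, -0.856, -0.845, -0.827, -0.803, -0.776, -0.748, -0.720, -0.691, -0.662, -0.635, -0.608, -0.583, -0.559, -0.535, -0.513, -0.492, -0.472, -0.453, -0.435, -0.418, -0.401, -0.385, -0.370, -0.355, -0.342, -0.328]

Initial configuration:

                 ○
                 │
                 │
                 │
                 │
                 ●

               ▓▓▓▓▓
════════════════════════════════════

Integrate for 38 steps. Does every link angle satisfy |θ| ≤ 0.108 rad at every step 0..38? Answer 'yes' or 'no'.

apply F[0]=+4.322 → step 1: x=0.002, v=0.125, θ=0.010, ω=-0.035
apply F[1]=+2.783 → step 2: x=0.005, v=0.156, θ=0.009, ω=-0.081
apply F[2]=+1.666 → step 3: x=0.008, v=0.175, θ=0.007, ω=-0.108
apply F[3]=+0.860 → step 4: x=0.012, v=0.184, θ=0.005, ω=-0.121
apply F[4]=+0.285 → step 5: x=0.015, v=0.187, θ=0.002, ω=-0.125
apply F[5]=-0.121 → step 6: x=0.019, v=0.186, θ=-0.000, ω=-0.122
apply F[6]=-0.402 → step 7: x=0.023, v=0.181, θ=-0.003, ω=-0.115
apply F[7]=-0.593 → step 8: x=0.026, v=0.175, θ=-0.005, ω=-0.106
apply F[8]=-0.718 → step 9: x=0.030, v=0.167, θ=-0.007, ω=-0.096
apply F[9]=-0.794 → step 10: x=0.033, v=0.159, θ=-0.009, ω=-0.085
apply F[10]=-0.836 → step 11: x=0.036, v=0.150, θ=-0.010, ω=-0.074
apply F[11]=-0.855 → step 12: x=0.039, v=0.141, θ=-0.012, ω=-0.064
apply F[12]=-0.856 → step 13: x=0.042, v=0.133, θ=-0.013, ω=-0.054
apply F[13]=-0.845 → step 14: x=0.044, v=0.124, θ=-0.014, ω=-0.045
apply F[14]=-0.827 → step 15: x=0.047, v=0.116, θ=-0.015, ω=-0.037
apply F[15]=-0.803 → step 16: x=0.049, v=0.109, θ=-0.015, ω=-0.029
apply F[16]=-0.776 → step 17: x=0.051, v=0.101, θ=-0.016, ω=-0.022
apply F[17]=-0.748 → step 18: x=0.053, v=0.094, θ=-0.016, ω=-0.016
apply F[18]=-0.720 → step 19: x=0.055, v=0.088, θ=-0.016, ω=-0.011
apply F[19]=-0.691 → step 20: x=0.057, v=0.082, θ=-0.017, ω=-0.006
apply F[20]=-0.662 → step 21: x=0.058, v=0.076, θ=-0.017, ω=-0.002
apply F[21]=-0.635 → step 22: x=0.060, v=0.070, θ=-0.017, ω=0.001
apply F[22]=-0.608 → step 23: x=0.061, v=0.065, θ=-0.017, ω=0.004
apply F[23]=-0.583 → step 24: x=0.062, v=0.060, θ=-0.017, ω=0.007
apply F[24]=-0.559 → step 25: x=0.063, v=0.056, θ=-0.016, ω=0.009
apply F[25]=-0.535 → step 26: x=0.064, v=0.051, θ=-0.016, ω=0.011
apply F[26]=-0.513 → step 27: x=0.065, v=0.047, θ=-0.016, ω=0.013
apply F[27]=-0.492 → step 28: x=0.066, v=0.043, θ=-0.016, ω=0.014
apply F[28]=-0.472 → step 29: x=0.067, v=0.039, θ=-0.015, ω=0.015
apply F[29]=-0.453 → step 30: x=0.068, v=0.036, θ=-0.015, ω=0.016
apply F[30]=-0.435 → step 31: x=0.069, v=0.032, θ=-0.015, ω=0.017
apply F[31]=-0.418 → step 32: x=0.069, v=0.029, θ=-0.014, ω=0.017
apply F[32]=-0.401 → step 33: x=0.070, v=0.026, θ=-0.014, ω=0.018
apply F[33]=-0.385 → step 34: x=0.070, v=0.023, θ=-0.014, ω=0.018
apply F[34]=-0.370 → step 35: x=0.071, v=0.020, θ=-0.013, ω=0.018
apply F[35]=-0.355 → step 36: x=0.071, v=0.018, θ=-0.013, ω=0.018
apply F[36]=-0.342 → step 37: x=0.071, v=0.015, θ=-0.013, ω=0.018
apply F[37]=-0.328 → step 38: x=0.072, v=0.013, θ=-0.012, ω=0.018
Max |angle| over trajectory = 0.017 rad; bound = 0.108 → within bound.

Answer: yes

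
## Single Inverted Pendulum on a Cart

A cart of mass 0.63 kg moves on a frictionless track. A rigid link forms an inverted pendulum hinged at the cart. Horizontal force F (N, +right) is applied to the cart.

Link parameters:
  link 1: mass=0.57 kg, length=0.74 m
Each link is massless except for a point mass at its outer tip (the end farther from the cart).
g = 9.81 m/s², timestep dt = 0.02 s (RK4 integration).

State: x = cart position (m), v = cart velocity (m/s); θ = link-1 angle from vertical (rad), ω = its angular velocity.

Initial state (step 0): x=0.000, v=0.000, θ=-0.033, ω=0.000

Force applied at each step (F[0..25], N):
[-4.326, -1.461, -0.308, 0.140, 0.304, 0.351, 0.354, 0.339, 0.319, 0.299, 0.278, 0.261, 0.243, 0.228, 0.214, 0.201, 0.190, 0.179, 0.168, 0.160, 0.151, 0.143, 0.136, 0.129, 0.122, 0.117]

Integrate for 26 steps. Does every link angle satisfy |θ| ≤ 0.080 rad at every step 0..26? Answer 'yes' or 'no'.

Answer: yes

Derivation:
apply F[0]=-4.326 → step 1: x=-0.001, v=-0.131, θ=-0.031, ω=0.169
apply F[1]=-1.461 → step 2: x=-0.004, v=-0.173, θ=-0.027, ω=0.217
apply F[2]=-0.308 → step 3: x=-0.008, v=-0.178, θ=-0.023, ω=0.217
apply F[3]=+0.140 → step 4: x=-0.011, v=-0.170, θ=-0.019, ω=0.201
apply F[4]=+0.304 → step 5: x=-0.015, v=-0.157, θ=-0.015, ω=0.179
apply F[5]=+0.351 → step 6: x=-0.018, v=-0.144, θ=-0.012, ω=0.157
apply F[6]=+0.354 → step 7: x=-0.020, v=-0.130, θ=-0.009, ω=0.137
apply F[7]=+0.339 → step 8: x=-0.023, v=-0.118, θ=-0.006, ω=0.118
apply F[8]=+0.319 → step 9: x=-0.025, v=-0.107, θ=-0.004, ω=0.102
apply F[9]=+0.299 → step 10: x=-0.027, v=-0.097, θ=-0.002, ω=0.088
apply F[10]=+0.278 → step 11: x=-0.029, v=-0.088, θ=-0.001, ω=0.075
apply F[11]=+0.261 → step 12: x=-0.031, v=-0.080, θ=0.001, ω=0.064
apply F[12]=+0.243 → step 13: x=-0.032, v=-0.073, θ=0.002, ω=0.054
apply F[13]=+0.228 → step 14: x=-0.034, v=-0.066, θ=0.003, ω=0.046
apply F[14]=+0.214 → step 15: x=-0.035, v=-0.060, θ=0.004, ω=0.038
apply F[15]=+0.201 → step 16: x=-0.036, v=-0.054, θ=0.005, ω=0.032
apply F[16]=+0.190 → step 17: x=-0.037, v=-0.049, θ=0.005, ω=0.026
apply F[17]=+0.179 → step 18: x=-0.038, v=-0.044, θ=0.006, ω=0.021
apply F[18]=+0.168 → step 19: x=-0.039, v=-0.040, θ=0.006, ω=0.017
apply F[19]=+0.160 → step 20: x=-0.040, v=-0.036, θ=0.006, ω=0.013
apply F[20]=+0.151 → step 21: x=-0.040, v=-0.032, θ=0.006, ω=0.010
apply F[21]=+0.143 → step 22: x=-0.041, v=-0.029, θ=0.007, ω=0.007
apply F[22]=+0.136 → step 23: x=-0.041, v=-0.025, θ=0.007, ω=0.004
apply F[23]=+0.129 → step 24: x=-0.042, v=-0.023, θ=0.007, ω=0.002
apply F[24]=+0.122 → step 25: x=-0.042, v=-0.020, θ=0.007, ω=0.000
apply F[25]=+0.117 → step 26: x=-0.043, v=-0.017, θ=0.007, ω=-0.001
Max |angle| over trajectory = 0.033 rad; bound = 0.080 → within bound.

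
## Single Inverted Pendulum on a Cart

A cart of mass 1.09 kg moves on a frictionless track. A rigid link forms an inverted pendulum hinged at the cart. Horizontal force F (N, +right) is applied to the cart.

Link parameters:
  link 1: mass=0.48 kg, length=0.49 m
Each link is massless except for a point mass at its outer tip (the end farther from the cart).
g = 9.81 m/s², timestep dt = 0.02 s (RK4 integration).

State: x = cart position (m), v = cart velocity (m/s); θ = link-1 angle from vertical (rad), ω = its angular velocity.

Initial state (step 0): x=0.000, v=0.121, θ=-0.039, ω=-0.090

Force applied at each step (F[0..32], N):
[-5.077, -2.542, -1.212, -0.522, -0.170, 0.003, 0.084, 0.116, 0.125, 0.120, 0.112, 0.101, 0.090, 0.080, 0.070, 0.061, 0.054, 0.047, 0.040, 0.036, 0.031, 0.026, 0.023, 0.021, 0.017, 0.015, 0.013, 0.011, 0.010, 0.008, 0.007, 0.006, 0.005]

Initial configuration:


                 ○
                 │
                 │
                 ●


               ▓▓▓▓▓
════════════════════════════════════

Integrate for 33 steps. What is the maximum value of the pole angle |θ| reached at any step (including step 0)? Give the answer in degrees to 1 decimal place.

apply F[0]=-5.077 → step 1: x=0.002, v=0.031, θ=-0.039, ω=0.077
apply F[1]=-2.542 → step 2: x=0.002, v=-0.012, θ=-0.037, ω=0.150
apply F[2]=-1.212 → step 3: x=0.001, v=-0.031, θ=-0.034, ω=0.175
apply F[3]=-0.522 → step 4: x=0.001, v=-0.038, θ=-0.030, ω=0.176
apply F[4]=-0.170 → step 5: x=-0.000, v=-0.039, θ=-0.027, ω=0.166
apply F[5]=+0.003 → step 6: x=-0.001, v=-0.037, θ=-0.023, ω=0.152
apply F[6]=+0.084 → step 7: x=-0.002, v=-0.033, θ=-0.021, ω=0.136
apply F[7]=+0.116 → step 8: x=-0.002, v=-0.029, θ=-0.018, ω=0.121
apply F[8]=+0.125 → step 9: x=-0.003, v=-0.026, θ=-0.016, ω=0.106
apply F[9]=+0.120 → step 10: x=-0.003, v=-0.022, θ=-0.014, ω=0.093
apply F[10]=+0.112 → step 11: x=-0.004, v=-0.019, θ=-0.012, ω=0.082
apply F[11]=+0.101 → step 12: x=-0.004, v=-0.016, θ=-0.011, ω=0.071
apply F[12]=+0.090 → step 13: x=-0.004, v=-0.014, θ=-0.009, ω=0.062
apply F[13]=+0.080 → step 14: x=-0.005, v=-0.011, θ=-0.008, ω=0.054
apply F[14]=+0.070 → step 15: x=-0.005, v=-0.009, θ=-0.007, ω=0.047
apply F[15]=+0.061 → step 16: x=-0.005, v=-0.008, θ=-0.006, ω=0.041
apply F[16]=+0.054 → step 17: x=-0.005, v=-0.006, θ=-0.005, ω=0.036
apply F[17]=+0.047 → step 18: x=-0.005, v=-0.005, θ=-0.005, ω=0.031
apply F[18]=+0.040 → step 19: x=-0.005, v=-0.004, θ=-0.004, ω=0.027
apply F[19]=+0.036 → step 20: x=-0.005, v=-0.003, θ=-0.004, ω=0.024
apply F[20]=+0.031 → step 21: x=-0.005, v=-0.002, θ=-0.003, ω=0.021
apply F[21]=+0.026 → step 22: x=-0.005, v=-0.001, θ=-0.003, ω=0.018
apply F[22]=+0.023 → step 23: x=-0.005, v=-0.001, θ=-0.002, ω=0.016
apply F[23]=+0.021 → step 24: x=-0.005, v=-0.000, θ=-0.002, ω=0.014
apply F[24]=+0.017 → step 25: x=-0.005, v=0.000, θ=-0.002, ω=0.012
apply F[25]=+0.015 → step 26: x=-0.005, v=0.001, θ=-0.002, ω=0.010
apply F[26]=+0.013 → step 27: x=-0.005, v=0.001, θ=-0.001, ω=0.009
apply F[27]=+0.011 → step 28: x=-0.005, v=0.002, θ=-0.001, ω=0.008
apply F[28]=+0.010 → step 29: x=-0.005, v=0.002, θ=-0.001, ω=0.007
apply F[29]=+0.008 → step 30: x=-0.005, v=0.002, θ=-0.001, ω=0.006
apply F[30]=+0.007 → step 31: x=-0.005, v=0.002, θ=-0.001, ω=0.005
apply F[31]=+0.006 → step 32: x=-0.005, v=0.002, θ=-0.001, ω=0.004
apply F[32]=+0.005 → step 33: x=-0.005, v=0.003, θ=-0.001, ω=0.004
Max |angle| over trajectory = 0.039 rad = 2.2°.

Answer: 2.2°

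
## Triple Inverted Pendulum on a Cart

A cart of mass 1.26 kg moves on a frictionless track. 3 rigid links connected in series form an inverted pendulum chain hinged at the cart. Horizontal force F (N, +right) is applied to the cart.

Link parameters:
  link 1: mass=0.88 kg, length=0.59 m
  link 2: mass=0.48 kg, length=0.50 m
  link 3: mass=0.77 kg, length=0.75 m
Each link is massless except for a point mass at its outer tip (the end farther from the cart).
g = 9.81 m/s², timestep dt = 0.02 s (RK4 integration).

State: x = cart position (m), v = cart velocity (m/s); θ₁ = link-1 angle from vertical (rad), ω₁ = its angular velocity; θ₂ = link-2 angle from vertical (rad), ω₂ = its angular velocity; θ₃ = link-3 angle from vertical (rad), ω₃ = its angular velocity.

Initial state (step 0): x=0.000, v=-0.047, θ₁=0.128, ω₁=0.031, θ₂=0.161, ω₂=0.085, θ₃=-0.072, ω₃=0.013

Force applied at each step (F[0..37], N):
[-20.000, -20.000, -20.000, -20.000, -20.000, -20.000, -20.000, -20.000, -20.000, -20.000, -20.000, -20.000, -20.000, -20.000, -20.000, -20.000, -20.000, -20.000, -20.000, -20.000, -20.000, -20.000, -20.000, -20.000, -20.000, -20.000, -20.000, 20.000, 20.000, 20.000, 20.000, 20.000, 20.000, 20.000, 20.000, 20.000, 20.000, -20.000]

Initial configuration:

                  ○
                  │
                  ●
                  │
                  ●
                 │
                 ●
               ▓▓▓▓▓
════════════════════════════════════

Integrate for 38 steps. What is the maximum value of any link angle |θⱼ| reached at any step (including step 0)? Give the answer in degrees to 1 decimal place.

apply F[0]=-20.000 → step 1: x=-0.004, v=-0.395, θ₁=0.135, ω₁=0.649, θ₂=0.164, ω₂=0.205, θ₃=-0.073, ω₃=-0.096
apply F[1]=-20.000 → step 2: x=-0.016, v=-0.743, θ₁=0.154, ω₁=1.273, θ₂=0.169, ω₂=0.309, θ₃=-0.076, ω₃=-0.196
apply F[2]=-20.000 → step 3: x=-0.034, v=-1.089, θ₁=0.186, ω₁=1.905, θ₂=0.176, ω₂=0.383, θ₃=-0.081, ω₃=-0.277
apply F[3]=-20.000 → step 4: x=-0.059, v=-1.426, θ₁=0.230, ω₁=2.537, θ₂=0.184, ω₂=0.420, θ₃=-0.087, ω₃=-0.327
apply F[4]=-20.000 → step 5: x=-0.091, v=-1.747, θ₁=0.287, ω₁=3.149, θ₂=0.193, ω₂=0.424, θ₃=-0.093, ω₃=-0.335
apply F[5]=-20.000 → step 6: x=-0.129, v=-2.041, θ₁=0.356, ω₁=3.714, θ₂=0.201, ω₂=0.414, θ₃=-0.100, ω₃=-0.293
apply F[6]=-20.000 → step 7: x=-0.172, v=-2.298, θ₁=0.435, ω₁=4.204, θ₂=0.209, ω₂=0.419, θ₃=-0.105, ω₃=-0.202
apply F[7]=-20.000 → step 8: x=-0.221, v=-2.513, θ₁=0.523, ω₁=4.604, θ₂=0.218, ω₂=0.471, θ₃=-0.108, ω₃=-0.071
apply F[8]=-20.000 → step 9: x=-0.273, v=-2.686, θ₁=0.619, ω₁=4.915, θ₂=0.229, ω₂=0.595, θ₃=-0.107, ω₃=0.087
apply F[9]=-20.000 → step 10: x=-0.328, v=-2.821, θ₁=0.720, ω₁=5.151, θ₂=0.242, ω₂=0.798, θ₃=-0.104, ω₃=0.260
apply F[10]=-20.000 → step 11: x=-0.385, v=-2.924, θ₁=0.824, ω₁=5.328, θ₂=0.261, ω₂=1.079, θ₃=-0.097, ω₃=0.440
apply F[11]=-20.000 → step 12: x=-0.445, v=-3.000, θ₁=0.932, ω₁=5.464, θ₂=0.286, ω₂=1.431, θ₃=-0.086, ω₃=0.623
apply F[12]=-20.000 → step 13: x=-0.505, v=-3.052, θ₁=1.043, ω₁=5.570, θ₂=0.319, ω₂=1.843, θ₃=-0.072, ω₃=0.810
apply F[13]=-20.000 → step 14: x=-0.567, v=-3.085, θ₁=1.155, ω₁=5.653, θ₂=0.360, ω₂=2.303, θ₃=-0.054, ω₃=1.005
apply F[14]=-20.000 → step 15: x=-0.628, v=-3.098, θ₁=1.269, ω₁=5.717, θ₂=0.411, ω₂=2.802, θ₃=-0.032, ω₃=1.213
apply F[15]=-20.000 → step 16: x=-0.690, v=-3.096, θ₁=1.384, ω₁=5.761, θ₂=0.472, ω₂=3.329, θ₃=-0.005, ω₃=1.443
apply F[16]=-20.000 → step 17: x=-0.752, v=-3.078, θ₁=1.499, ω₁=5.783, θ₂=0.544, ω₂=3.874, θ₃=0.026, ω₃=1.703
apply F[17]=-20.000 → step 18: x=-0.813, v=-3.049, θ₁=1.615, ω₁=5.779, θ₂=0.627, ω₂=4.424, θ₃=0.063, ω₃=2.005
apply F[18]=-20.000 → step 19: x=-0.874, v=-3.009, θ₁=1.730, ω₁=5.745, θ₂=0.721, ω₂=4.967, θ₃=0.107, ω₃=2.359
apply F[19]=-20.000 → step 20: x=-0.934, v=-2.963, θ₁=1.844, ω₁=5.674, θ₂=0.826, ω₂=5.490, θ₃=0.158, ω₃=2.778
apply F[20]=-20.000 → step 21: x=-0.993, v=-2.914, θ₁=1.957, ω₁=5.559, θ₂=0.941, ω₂=5.977, θ₃=0.218, ω₃=3.273
apply F[21]=-20.000 → step 22: x=-1.050, v=-2.865, θ₁=2.066, ω₁=5.394, θ₂=1.065, ω₂=6.406, θ₃=0.289, ω₃=3.855
apply F[22]=-20.000 → step 23: x=-1.107, v=-2.821, θ₁=2.172, ω₁=5.170, θ₂=1.196, ω₂=6.752, θ₃=0.373, ω₃=4.530
apply F[23]=-20.000 → step 24: x=-1.163, v=-2.787, θ₁=2.273, ω₁=4.884, θ₂=1.334, ω₂=6.982, θ₃=0.471, ω₃=5.302
apply F[24]=-20.000 → step 25: x=-1.219, v=-2.767, θ₁=2.367, ω₁=4.532, θ₂=1.475, ω₂=7.053, θ₃=0.586, ω₃=6.166
apply F[25]=-20.000 → step 26: x=-1.274, v=-2.764, θ₁=2.454, ω₁=4.115, θ₂=1.615, ω₂=6.916, θ₃=0.719, ω₃=7.116
apply F[26]=-20.000 → step 27: x=-1.329, v=-2.780, θ₁=2.531, ω₁=3.632, θ₂=1.750, ω₂=6.522, θ₃=0.871, ω₃=8.140
apply F[27]=+20.000 → step 28: x=-1.380, v=-2.303, θ₁=2.607, ω₁=3.937, θ₂=1.870, ω₂=5.542, θ₃=1.043, ω₃=9.020
apply F[28]=+20.000 → step 29: x=-1.421, v=-1.805, θ₁=2.688, ω₁=4.218, θ₂=1.971, ω₂=4.468, θ₃=1.232, ω₃=9.971
apply F[29]=+20.000 → step 30: x=-1.452, v=-1.290, θ₁=2.775, ω₁=4.377, θ₂=2.049, ω₂=3.380, θ₃=1.442, ω₃=11.028
apply F[30]=+20.000 → step 31: x=-1.473, v=-0.767, θ₁=2.862, ω₁=4.257, θ₂=2.107, ω₂=2.500, θ₃=1.674, ω₃=12.157
apply F[31]=+20.000 → step 32: x=-1.483, v=-0.259, θ₁=2.942, ω₁=3.688, θ₂=2.153, ω₂=2.303, θ₃=1.927, ω₃=13.140
apply F[32]=+20.000 → step 33: x=-1.484, v=0.209, θ₁=3.006, ω₁=2.668, θ₂=2.208, ω₂=3.395, θ₃=2.196, ω₃=13.571
apply F[33]=+20.000 → step 34: x=-1.475, v=0.636, θ₁=3.047, ω₁=1.431, θ₂=2.299, ω₂=5.926, θ₃=2.465, ω₃=13.234
apply F[34]=+20.000 → step 35: x=-1.458, v=1.049, θ₁=3.063, ω₁=0.129, θ₂=2.453, ω₂=9.591, θ₃=2.720, ω₃=12.196
apply F[35]=+20.000 → step 36: x=-1.433, v=1.512, θ₁=3.052, ω₁=-1.184, θ₂=2.689, ω₂=14.167, θ₃=2.948, ω₃=10.424
apply F[36]=+20.000 → step 37: x=-1.396, v=2.172, θ₁=3.022, ω₁=-1.408, θ₂=3.017, ω₂=18.064, θ₃=3.134, ω₃=8.273
apply F[37]=-20.000 → step 38: x=-1.351, v=2.333, θ₁=3.009, ω₁=0.455, θ₂=3.371, ω₂=16.486, θ₃=3.293, ω₃=8.006
Max |angle| over trajectory = 3.371 rad = 193.1°.

Answer: 193.1°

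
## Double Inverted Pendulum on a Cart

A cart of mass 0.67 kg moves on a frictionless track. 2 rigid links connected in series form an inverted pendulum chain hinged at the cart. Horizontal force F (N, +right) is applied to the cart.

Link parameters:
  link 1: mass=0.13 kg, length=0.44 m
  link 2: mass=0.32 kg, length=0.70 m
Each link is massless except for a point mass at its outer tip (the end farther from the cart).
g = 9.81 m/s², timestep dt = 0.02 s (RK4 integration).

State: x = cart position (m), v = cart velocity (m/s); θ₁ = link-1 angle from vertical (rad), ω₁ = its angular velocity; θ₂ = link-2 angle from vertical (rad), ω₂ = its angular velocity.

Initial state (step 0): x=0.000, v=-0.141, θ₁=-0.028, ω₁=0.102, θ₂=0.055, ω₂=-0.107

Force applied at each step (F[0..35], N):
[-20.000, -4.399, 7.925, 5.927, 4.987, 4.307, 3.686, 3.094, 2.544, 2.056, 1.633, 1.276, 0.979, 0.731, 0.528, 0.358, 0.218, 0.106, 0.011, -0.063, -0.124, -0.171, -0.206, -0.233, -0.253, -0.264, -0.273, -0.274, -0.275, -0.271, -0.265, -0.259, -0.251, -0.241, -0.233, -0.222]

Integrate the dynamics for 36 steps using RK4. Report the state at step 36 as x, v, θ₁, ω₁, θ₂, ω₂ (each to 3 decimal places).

apply F[0]=-20.000 → step 1: x=-0.009, v=-0.735, θ₁=-0.013, ω₁=1.355, θ₂=0.054, ω₂=-0.030
apply F[1]=-4.399 → step 2: x=-0.025, v=-0.866, θ₁=0.016, ω₁=1.602, θ₂=0.054, ω₂=0.016
apply F[2]=+7.925 → step 3: x=-0.040, v=-0.634, θ₁=0.043, ω₁=1.062, θ₂=0.054, ω₂=0.037
apply F[3]=+5.927 → step 4: x=-0.051, v=-0.464, θ₁=0.060, ω₁=0.697, θ₂=0.055, ω₂=0.040
apply F[4]=+4.987 → step 5: x=-0.059, v=-0.324, θ₁=0.071, ω₁=0.421, θ₂=0.056, ω₂=0.029
apply F[5]=+4.307 → step 6: x=-0.064, v=-0.205, θ₁=0.077, ω₁=0.208, θ₂=0.056, ω₂=0.010
apply F[6]=+3.686 → step 7: x=-0.067, v=-0.106, θ₁=0.080, ω₁=0.044, θ₂=0.056, ω₂=-0.013
apply F[7]=+3.094 → step 8: x=-0.068, v=-0.024, θ₁=0.080, ω₁=-0.078, θ₂=0.055, ω₂=-0.037
apply F[8]=+2.544 → step 9: x=-0.068, v=0.041, θ₁=0.077, ω₁=-0.164, θ₂=0.055, ω₂=-0.061
apply F[9]=+2.056 → step 10: x=-0.067, v=0.092, θ₁=0.073, ω₁=-0.223, θ₂=0.053, ω₂=-0.082
apply F[10]=+1.633 → step 11: x=-0.065, v=0.132, θ₁=0.069, ω₁=-0.260, θ₂=0.051, ω₂=-0.100
apply F[11]=+1.276 → step 12: x=-0.062, v=0.161, θ₁=0.063, ω₁=-0.280, θ₂=0.049, ω₂=-0.116
apply F[12]=+0.979 → step 13: x=-0.058, v=0.182, θ₁=0.058, ω₁=-0.287, θ₂=0.047, ω₂=-0.128
apply F[13]=+0.731 → step 14: x=-0.054, v=0.197, θ₁=0.052, ω₁=-0.286, θ₂=0.044, ω₂=-0.137
apply F[14]=+0.528 → step 15: x=-0.050, v=0.206, θ₁=0.046, ω₁=-0.278, θ₂=0.041, ω₂=-0.143
apply F[15]=+0.358 → step 16: x=-0.046, v=0.211, θ₁=0.041, ω₁=-0.266, θ₂=0.038, ω₂=-0.147
apply F[16]=+0.218 → step 17: x=-0.042, v=0.213, θ₁=0.036, ω₁=-0.251, θ₂=0.035, ω₂=-0.148
apply F[17]=+0.106 → step 18: x=-0.038, v=0.211, θ₁=0.031, ω₁=-0.235, θ₂=0.032, ω₂=-0.147
apply F[18]=+0.011 → step 19: x=-0.034, v=0.208, θ₁=0.026, ω₁=-0.217, θ₂=0.029, ω₂=-0.145
apply F[19]=-0.063 → step 20: x=-0.029, v=0.203, θ₁=0.022, ω₁=-0.199, θ₂=0.027, ω₂=-0.141
apply F[20]=-0.124 → step 21: x=-0.025, v=0.197, θ₁=0.018, ω₁=-0.181, θ₂=0.024, ω₂=-0.136
apply F[21]=-0.171 → step 22: x=-0.022, v=0.189, θ₁=0.015, ω₁=-0.164, θ₂=0.021, ω₂=-0.130
apply F[22]=-0.206 → step 23: x=-0.018, v=0.182, θ₁=0.012, ω₁=-0.147, θ₂=0.019, ω₂=-0.124
apply F[23]=-0.233 → step 24: x=-0.014, v=0.173, θ₁=0.009, ω₁=-0.132, θ₂=0.016, ω₂=-0.117
apply F[24]=-0.253 → step 25: x=-0.011, v=0.165, θ₁=0.006, ω₁=-0.117, θ₂=0.014, ω₂=-0.110
apply F[25]=-0.264 → step 26: x=-0.008, v=0.156, θ₁=0.004, ω₁=-0.103, θ₂=0.012, ω₂=-0.102
apply F[26]=-0.273 → step 27: x=-0.005, v=0.147, θ₁=0.002, ω₁=-0.091, θ₂=0.010, ω₂=-0.095
apply F[27]=-0.274 → step 28: x=-0.002, v=0.139, θ₁=0.001, ω₁=-0.079, θ₂=0.008, ω₂=-0.088
apply F[28]=-0.275 → step 29: x=0.001, v=0.131, θ₁=-0.001, ω₁=-0.069, θ₂=0.006, ω₂=-0.081
apply F[29]=-0.271 → step 30: x=0.003, v=0.123, θ₁=-0.002, ω₁=-0.059, θ₂=0.005, ω₂=-0.074
apply F[30]=-0.265 → step 31: x=0.006, v=0.115, θ₁=-0.003, ω₁=-0.051, θ₂=0.003, ω₂=-0.067
apply F[31]=-0.259 → step 32: x=0.008, v=0.108, θ₁=-0.004, ω₁=-0.043, θ₂=0.002, ω₂=-0.061
apply F[32]=-0.251 → step 33: x=0.010, v=0.101, θ₁=-0.005, ω₁=-0.037, θ₂=0.001, ω₂=-0.055
apply F[33]=-0.241 → step 34: x=0.012, v=0.095, θ₁=-0.006, ω₁=-0.031, θ₂=-0.000, ω₂=-0.049
apply F[34]=-0.233 → step 35: x=0.014, v=0.089, θ₁=-0.006, ω₁=-0.025, θ₂=-0.001, ω₂=-0.044
apply F[35]=-0.222 → step 36: x=0.016, v=0.083, θ₁=-0.007, ω₁=-0.020, θ₂=-0.002, ω₂=-0.039

Answer: x=0.016, v=0.083, θ₁=-0.007, ω₁=-0.020, θ₂=-0.002, ω₂=-0.039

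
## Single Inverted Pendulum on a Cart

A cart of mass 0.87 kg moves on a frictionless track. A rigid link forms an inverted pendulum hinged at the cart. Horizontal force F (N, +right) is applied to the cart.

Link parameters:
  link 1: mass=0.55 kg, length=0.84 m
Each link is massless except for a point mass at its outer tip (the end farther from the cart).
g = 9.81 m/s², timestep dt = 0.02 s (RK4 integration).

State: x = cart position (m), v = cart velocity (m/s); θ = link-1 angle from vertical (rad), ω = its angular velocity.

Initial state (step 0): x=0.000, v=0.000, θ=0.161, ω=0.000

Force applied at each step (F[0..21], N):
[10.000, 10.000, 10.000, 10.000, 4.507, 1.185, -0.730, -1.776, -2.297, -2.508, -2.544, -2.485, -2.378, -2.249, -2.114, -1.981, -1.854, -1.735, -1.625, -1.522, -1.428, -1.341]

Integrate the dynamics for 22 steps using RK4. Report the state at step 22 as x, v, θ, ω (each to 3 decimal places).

apply F[0]=+10.000 → step 1: x=0.002, v=0.207, θ=0.159, ω=-0.206
apply F[1]=+10.000 → step 2: x=0.008, v=0.415, θ=0.153, ω=-0.414
apply F[2]=+10.000 → step 3: x=0.019, v=0.624, θ=0.142, ω=-0.626
apply F[3]=+10.000 → step 4: x=0.033, v=0.836, θ=0.128, ω=-0.844
apply F[4]=+4.507 → step 5: x=0.051, v=0.925, θ=0.110, ω=-0.922
apply F[5]=+1.185 → step 6: x=0.070, v=0.941, θ=0.092, ω=-0.917
apply F[6]=-0.730 → step 7: x=0.088, v=0.914, θ=0.074, ω=-0.867
apply F[7]=-1.776 → step 8: x=0.106, v=0.866, θ=0.057, ω=-0.794
apply F[8]=-2.297 → step 9: x=0.123, v=0.808, θ=0.042, ω=-0.713
apply F[9]=-2.508 → step 10: x=0.138, v=0.746, θ=0.029, ω=-0.631
apply F[10]=-2.544 → step 11: x=0.152, v=0.685, θ=0.017, ω=-0.553
apply F[11]=-2.485 → step 12: x=0.166, v=0.626, θ=0.007, ω=-0.481
apply F[12]=-2.378 → step 13: x=0.178, v=0.571, θ=-0.002, ω=-0.415
apply F[13]=-2.249 → step 14: x=0.188, v=0.520, θ=-0.010, ω=-0.356
apply F[14]=-2.114 → step 15: x=0.198, v=0.473, θ=-0.017, ω=-0.303
apply F[15]=-1.981 → step 16: x=0.207, v=0.430, θ=-0.022, ω=-0.256
apply F[16]=-1.854 → step 17: x=0.216, v=0.391, θ=-0.027, ω=-0.215
apply F[17]=-1.735 → step 18: x=0.223, v=0.354, θ=-0.031, ω=-0.178
apply F[18]=-1.625 → step 19: x=0.230, v=0.321, θ=-0.034, ω=-0.146
apply F[19]=-1.522 → step 20: x=0.236, v=0.290, θ=-0.037, ω=-0.118
apply F[20]=-1.428 → step 21: x=0.241, v=0.262, θ=-0.039, ω=-0.094
apply F[21]=-1.341 → step 22: x=0.246, v=0.236, θ=-0.041, ω=-0.072

Answer: x=0.246, v=0.236, θ=-0.041, ω=-0.072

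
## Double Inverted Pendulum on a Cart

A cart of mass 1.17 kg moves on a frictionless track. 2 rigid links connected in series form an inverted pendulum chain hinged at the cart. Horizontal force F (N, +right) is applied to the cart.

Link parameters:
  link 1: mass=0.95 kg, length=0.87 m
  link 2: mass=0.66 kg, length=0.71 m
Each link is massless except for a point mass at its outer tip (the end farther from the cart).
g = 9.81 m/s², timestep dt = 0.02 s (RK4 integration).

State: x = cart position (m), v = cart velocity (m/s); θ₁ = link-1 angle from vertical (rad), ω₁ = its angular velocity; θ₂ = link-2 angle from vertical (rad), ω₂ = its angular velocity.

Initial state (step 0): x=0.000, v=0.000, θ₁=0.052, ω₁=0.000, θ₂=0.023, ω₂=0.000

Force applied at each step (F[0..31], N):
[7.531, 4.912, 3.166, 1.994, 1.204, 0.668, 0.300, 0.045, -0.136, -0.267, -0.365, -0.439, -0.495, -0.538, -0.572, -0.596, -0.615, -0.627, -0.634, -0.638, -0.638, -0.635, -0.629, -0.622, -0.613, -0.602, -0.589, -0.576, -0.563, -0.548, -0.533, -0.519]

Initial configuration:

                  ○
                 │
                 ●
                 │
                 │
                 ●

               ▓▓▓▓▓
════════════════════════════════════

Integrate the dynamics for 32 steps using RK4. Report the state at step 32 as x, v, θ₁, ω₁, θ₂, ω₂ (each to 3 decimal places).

apply F[0]=+7.531 → step 1: x=0.001, v=0.114, θ₁=0.051, ω₁=-0.115, θ₂=0.023, ω₂=-0.014
apply F[1]=+4.912 → step 2: x=0.004, v=0.185, θ₁=0.048, ω₁=-0.181, θ₂=0.022, ω₂=-0.027
apply F[2]=+3.166 → step 3: x=0.008, v=0.226, θ₁=0.044, ω₁=-0.214, θ₂=0.022, ω₂=-0.038
apply F[3]=+1.994 → step 4: x=0.013, v=0.249, θ₁=0.040, ω₁=-0.228, θ₂=0.021, ω₂=-0.047
apply F[4]=+1.204 → step 5: x=0.018, v=0.260, θ₁=0.035, ω₁=-0.229, θ₂=0.020, ω₂=-0.055
apply F[5]=+0.668 → step 6: x=0.023, v=0.263, θ₁=0.030, ω₁=-0.223, θ₂=0.019, ω₂=-0.061
apply F[6]=+0.300 → step 7: x=0.029, v=0.260, θ₁=0.026, ω₁=-0.212, θ₂=0.017, ω₂=-0.066
apply F[7]=+0.045 → step 8: x=0.034, v=0.254, θ₁=0.022, ω₁=-0.199, θ₂=0.016, ω₂=-0.069
apply F[8]=-0.136 → step 9: x=0.039, v=0.247, θ₁=0.018, ω₁=-0.184, θ₂=0.015, ω₂=-0.072
apply F[9]=-0.267 → step 10: x=0.044, v=0.238, θ₁=0.015, ω₁=-0.170, θ₂=0.013, ω₂=-0.073
apply F[10]=-0.365 → step 11: x=0.048, v=0.228, θ₁=0.011, ω₁=-0.156, θ₂=0.012, ω₂=-0.073
apply F[11]=-0.439 → step 12: x=0.053, v=0.218, θ₁=0.008, ω₁=-0.142, θ₂=0.010, ω₂=-0.072
apply F[12]=-0.495 → step 13: x=0.057, v=0.207, θ₁=0.006, ω₁=-0.129, θ₂=0.009, ω₂=-0.071
apply F[13]=-0.538 → step 14: x=0.061, v=0.197, θ₁=0.003, ω₁=-0.117, θ₂=0.008, ω₂=-0.069
apply F[14]=-0.572 → step 15: x=0.065, v=0.187, θ₁=0.001, ω₁=-0.105, θ₂=0.006, ω₂=-0.067
apply F[15]=-0.596 → step 16: x=0.068, v=0.176, θ₁=-0.001, ω₁=-0.094, θ₂=0.005, ω₂=-0.065
apply F[16]=-0.615 → step 17: x=0.072, v=0.166, θ₁=-0.003, ω₁=-0.084, θ₂=0.004, ω₂=-0.062
apply F[17]=-0.627 → step 18: x=0.075, v=0.157, θ₁=-0.004, ω₁=-0.075, θ₂=0.002, ω₂=-0.059
apply F[18]=-0.634 → step 19: x=0.078, v=0.147, θ₁=-0.006, ω₁=-0.066, θ₂=0.001, ω₂=-0.056
apply F[19]=-0.638 → step 20: x=0.081, v=0.138, θ₁=-0.007, ω₁=-0.058, θ₂=0.000, ω₂=-0.052
apply F[20]=-0.638 → step 21: x=0.084, v=0.129, θ₁=-0.008, ω₁=-0.050, θ₂=-0.001, ω₂=-0.049
apply F[21]=-0.635 → step 22: x=0.086, v=0.121, θ₁=-0.009, ω₁=-0.044, θ₂=-0.002, ω₂=-0.046
apply F[22]=-0.629 → step 23: x=0.088, v=0.112, θ₁=-0.010, ω₁=-0.037, θ₂=-0.003, ω₂=-0.042
apply F[23]=-0.622 → step 24: x=0.091, v=0.104, θ₁=-0.010, ω₁=-0.032, θ₂=-0.004, ω₂=-0.039
apply F[24]=-0.613 → step 25: x=0.093, v=0.097, θ₁=-0.011, ω₁=-0.027, θ₂=-0.004, ω₂=-0.036
apply F[25]=-0.602 → step 26: x=0.094, v=0.090, θ₁=-0.012, ω₁=-0.022, θ₂=-0.005, ω₂=-0.033
apply F[26]=-0.589 → step 27: x=0.096, v=0.083, θ₁=-0.012, ω₁=-0.018, θ₂=-0.006, ω₂=-0.030
apply F[27]=-0.576 → step 28: x=0.098, v=0.076, θ₁=-0.012, ω₁=-0.014, θ₂=-0.006, ω₂=-0.027
apply F[28]=-0.563 → step 29: x=0.099, v=0.070, θ₁=-0.012, ω₁=-0.010, θ₂=-0.007, ω₂=-0.024
apply F[29]=-0.548 → step 30: x=0.101, v=0.064, θ₁=-0.013, ω₁=-0.007, θ₂=-0.007, ω₂=-0.021
apply F[30]=-0.533 → step 31: x=0.102, v=0.058, θ₁=-0.013, ω₁=-0.004, θ₂=-0.007, ω₂=-0.019
apply F[31]=-0.519 → step 32: x=0.103, v=0.053, θ₁=-0.013, ω₁=-0.002, θ₂=-0.008, ω₂=-0.016

Answer: x=0.103, v=0.053, θ₁=-0.013, ω₁=-0.002, θ₂=-0.008, ω₂=-0.016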